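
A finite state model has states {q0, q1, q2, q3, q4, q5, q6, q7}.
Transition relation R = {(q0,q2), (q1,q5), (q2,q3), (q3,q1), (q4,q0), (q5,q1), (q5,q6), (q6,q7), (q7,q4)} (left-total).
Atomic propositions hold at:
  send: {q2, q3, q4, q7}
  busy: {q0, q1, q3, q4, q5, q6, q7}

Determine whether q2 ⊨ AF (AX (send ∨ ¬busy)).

Sat(¬busy) = {q2}
Sat(send ∨ ¬busy) = {q2, q3, q4, q7}
Sat(AX (send ∨ ¬busy)) = {s : every successor in {q2, q3, q4, q7}} = {q0, q2, q6, q7}
AF (AX (send ∨ ¬busy)): least fixpoint, start Z0 = {q0, q2, q6, q7}, add states with every successor in Z. Z1 = {q0, q2, q4, q6, q7}; fixed.
Sat(AF (AX (send ∨ ¬busy))) = {q0, q2, q4, q6, q7}
q2 ∈ Sat(AF (AX (send ∨ ¬busy))) = {q0, q2, q4, q6, q7}, so the formula holds at q2.

Yes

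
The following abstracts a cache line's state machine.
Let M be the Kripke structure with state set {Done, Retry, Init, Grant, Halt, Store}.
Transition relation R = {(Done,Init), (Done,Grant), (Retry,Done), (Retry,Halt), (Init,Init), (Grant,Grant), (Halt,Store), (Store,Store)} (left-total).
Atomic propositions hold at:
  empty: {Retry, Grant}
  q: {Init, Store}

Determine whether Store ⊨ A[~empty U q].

Yes

Sat(~empty) = {Done, Init, Halt, Store}
A[~empty U q]: least fixpoint, start Z0 = Sat(q) = {Init, Store}, add states in Sat(~empty) with every successor in Z. Z1 = {Init, Halt, Store}; fixed.
Sat(A[~empty U q]) = {Init, Halt, Store}
Store ∈ Sat(A[~empty U q]) = {Init, Halt, Store}, so the formula holds at Store.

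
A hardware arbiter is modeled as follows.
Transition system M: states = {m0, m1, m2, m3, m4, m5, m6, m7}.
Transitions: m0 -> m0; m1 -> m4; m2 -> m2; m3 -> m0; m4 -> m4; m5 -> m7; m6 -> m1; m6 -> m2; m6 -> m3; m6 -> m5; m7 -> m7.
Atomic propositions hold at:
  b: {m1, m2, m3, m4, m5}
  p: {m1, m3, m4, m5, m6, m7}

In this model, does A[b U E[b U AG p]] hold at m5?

Yes

AG p: greatest fixpoint, start Z0 = {m1, m3, m4, m5, m6, m7}, keep only states in Sat with every successor in Z. Z1 = {m1, m4, m5, m7}; fixed.
Sat(AG p) = {m1, m4, m5, m7}
E[b U AG p]: least fixpoint, start Z0 = Sat(AG p) = {m1, m4, m5, m7}, add states in Sat(b) with some successor in Z. Already a fixed point.
Sat(E[b U AG p]) = {m1, m4, m5, m7}
A[b U E[b U AG p]]: least fixpoint, start Z0 = Sat(E[b U AG p]) = {m1, m4, m5, m7}, add states in Sat(b) with every successor in Z. Already a fixed point.
Sat(A[b U E[b U AG p]]) = {m1, m4, m5, m7}
m5 ∈ Sat(A[b U E[b U AG p]]) = {m1, m4, m5, m7}, so the formula holds at m5.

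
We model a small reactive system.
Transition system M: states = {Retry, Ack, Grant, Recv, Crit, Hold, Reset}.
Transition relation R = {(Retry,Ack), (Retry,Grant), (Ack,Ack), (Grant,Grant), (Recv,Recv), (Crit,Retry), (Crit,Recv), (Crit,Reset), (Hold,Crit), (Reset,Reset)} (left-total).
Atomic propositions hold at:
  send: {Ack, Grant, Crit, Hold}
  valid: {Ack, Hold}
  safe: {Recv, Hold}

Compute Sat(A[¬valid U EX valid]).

Sat(¬valid) = {Retry, Grant, Recv, Crit, Reset}
Sat(EX valid) = {s : some successor in {Ack, Hold}} = {Retry, Ack}
A[¬valid U EX valid]: least fixpoint, start Z0 = Sat(EX valid) = {Retry, Ack}, add states in Sat(¬valid) with every successor in Z. Already a fixed point.
Sat(A[¬valid U EX valid]) = {Retry, Ack}

{Retry, Ack}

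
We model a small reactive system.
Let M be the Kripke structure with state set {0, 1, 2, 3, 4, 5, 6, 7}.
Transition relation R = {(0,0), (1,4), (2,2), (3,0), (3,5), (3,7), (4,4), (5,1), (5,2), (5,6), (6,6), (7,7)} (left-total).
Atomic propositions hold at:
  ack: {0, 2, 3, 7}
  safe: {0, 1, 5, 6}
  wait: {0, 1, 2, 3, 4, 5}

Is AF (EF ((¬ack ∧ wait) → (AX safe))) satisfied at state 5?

Yes

Sat(¬ack) = {1, 4, 5, 6}
Sat(¬ack ∧ wait) = {1, 4, 5}
Sat(AX safe) = {s : every successor in {0, 1, 5, 6}} = {0, 6}
Sat((¬ack ∧ wait) → (AX safe)) = {0, 2, 3, 6, 7}
EF ((¬ack ∧ wait) → (AX safe)): least fixpoint, start Z0 = {0, 2, 3, 6, 7}, add states with some successor in Z. Z1 = {0, 2, 3, 5, 6, 7}; fixed.
Sat(EF ((¬ack ∧ wait) → (AX safe))) = {0, 2, 3, 5, 6, 7}
AF (EF ((¬ack ∧ wait) → (AX safe))): least fixpoint, start Z0 = {0, 2, 3, 5, 6, 7}, add states with every successor in Z. Already a fixed point.
Sat(AF (EF ((¬ack ∧ wait) → (AX safe)))) = {0, 2, 3, 5, 6, 7}
5 ∈ Sat(AF (EF ((¬ack ∧ wait) → (AX safe)))) = {0, 2, 3, 5, 6, 7}, so the formula holds at 5.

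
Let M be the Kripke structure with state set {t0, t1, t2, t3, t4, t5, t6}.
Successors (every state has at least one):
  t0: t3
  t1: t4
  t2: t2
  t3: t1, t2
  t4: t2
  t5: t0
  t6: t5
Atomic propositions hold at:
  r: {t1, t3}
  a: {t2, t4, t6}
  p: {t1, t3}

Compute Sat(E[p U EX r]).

Sat(EX r) = {s : some successor in {t1, t3}} = {t0, t3}
E[p U EX r]: least fixpoint, start Z0 = Sat(EX r) = {t0, t3}, add states in Sat(p) with some successor in Z. Already a fixed point.
Sat(E[p U EX r]) = {t0, t3}

{t0, t3}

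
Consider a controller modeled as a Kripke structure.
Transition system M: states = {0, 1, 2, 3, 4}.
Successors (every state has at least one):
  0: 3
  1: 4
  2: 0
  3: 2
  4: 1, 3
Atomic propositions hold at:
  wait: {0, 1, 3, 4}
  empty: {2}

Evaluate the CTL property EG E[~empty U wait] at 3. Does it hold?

Sat(~empty) = {0, 1, 3, 4}
E[~empty U wait]: least fixpoint, start Z0 = Sat(wait) = {0, 1, 3, 4}, add states in Sat(~empty) with some successor in Z. Already a fixed point.
Sat(E[~empty U wait]) = {0, 1, 3, 4}
EG E[~empty U wait]: greatest fixpoint, start Z0 = {0, 1, 3, 4}, keep only states in Sat with some successor in Z. Z1 = {0, 1, 4}; Z2 = {1, 4}; fixed.
Sat(EG E[~empty U wait]) = {1, 4}
3 ∉ Sat(EG E[~empty U wait]) = {1, 4}, so the formula does not hold at 3.

No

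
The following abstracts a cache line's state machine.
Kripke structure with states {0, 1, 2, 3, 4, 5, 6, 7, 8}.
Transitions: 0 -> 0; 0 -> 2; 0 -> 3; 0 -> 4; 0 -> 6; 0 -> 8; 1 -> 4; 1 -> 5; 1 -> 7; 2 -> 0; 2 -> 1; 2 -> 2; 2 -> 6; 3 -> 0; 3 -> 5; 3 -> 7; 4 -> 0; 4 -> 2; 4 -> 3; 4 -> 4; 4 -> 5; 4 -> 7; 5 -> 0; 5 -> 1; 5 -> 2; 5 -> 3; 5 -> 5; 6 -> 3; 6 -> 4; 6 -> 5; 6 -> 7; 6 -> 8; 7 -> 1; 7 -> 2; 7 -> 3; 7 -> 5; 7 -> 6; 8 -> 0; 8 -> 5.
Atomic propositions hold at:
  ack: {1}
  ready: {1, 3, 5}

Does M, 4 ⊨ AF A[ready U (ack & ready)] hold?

Sat(ack & ready) = {1}
A[ready U (ack & ready)]: least fixpoint, start Z0 = Sat((ack & ready)) = {1}, add states in Sat(ready) with every successor in Z. Already a fixed point.
Sat(A[ready U (ack & ready)]) = {1}
AF A[ready U (ack & ready)]: least fixpoint, start Z0 = {1}, add states with every successor in Z. Already a fixed point.
Sat(AF A[ready U (ack & ready)]) = {1}
4 ∉ Sat(AF A[ready U (ack & ready)]) = {1}, so the formula does not hold at 4.

No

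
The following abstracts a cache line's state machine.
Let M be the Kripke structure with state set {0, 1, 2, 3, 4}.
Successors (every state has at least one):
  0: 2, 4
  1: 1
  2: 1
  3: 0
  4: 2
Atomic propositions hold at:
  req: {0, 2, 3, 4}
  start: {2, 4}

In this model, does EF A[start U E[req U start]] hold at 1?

No

E[req U start]: least fixpoint, start Z0 = Sat(start) = {2, 4}, add states in Sat(req) with some successor in Z. Z1 = {0, 2, 4}; Z2 = {0, 2, 3, 4}; fixed.
Sat(E[req U start]) = {0, 2, 3, 4}
A[start U E[req U start]]: least fixpoint, start Z0 = Sat(E[req U start]) = {0, 2, 3, 4}, add states in Sat(start) with every successor in Z. Already a fixed point.
Sat(A[start U E[req U start]]) = {0, 2, 3, 4}
EF A[start U E[req U start]]: least fixpoint, start Z0 = {0, 2, 3, 4}, add states with some successor in Z. Already a fixed point.
Sat(EF A[start U E[req U start]]) = {0, 2, 3, 4}
1 ∉ Sat(EF A[start U E[req U start]]) = {0, 2, 3, 4}, so the formula does not hold at 1.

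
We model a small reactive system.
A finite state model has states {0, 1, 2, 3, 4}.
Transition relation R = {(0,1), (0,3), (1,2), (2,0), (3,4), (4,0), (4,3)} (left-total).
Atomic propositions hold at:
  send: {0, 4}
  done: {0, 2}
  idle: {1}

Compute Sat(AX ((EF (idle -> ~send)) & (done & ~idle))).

Sat(~send) = {1, 2, 3}
Sat(idle -> ~send) = {0, 1, 2, 3, 4}
EF (idle -> ~send): least fixpoint, start Z0 = {0, 1, 2, 3, 4}, add states with some successor in Z. Already a fixed point.
Sat(EF (idle -> ~send)) = {0, 1, 2, 3, 4}
Sat(~idle) = {0, 2, 3, 4}
Sat(done & ~idle) = {0, 2}
Sat((EF (idle -> ~send)) & (done & ~idle)) = {0, 2}
Sat(AX ((EF (idle -> ~send)) & (done & ~idle))) = {s : every successor in {0, 2}} = {1, 2}

{1, 2}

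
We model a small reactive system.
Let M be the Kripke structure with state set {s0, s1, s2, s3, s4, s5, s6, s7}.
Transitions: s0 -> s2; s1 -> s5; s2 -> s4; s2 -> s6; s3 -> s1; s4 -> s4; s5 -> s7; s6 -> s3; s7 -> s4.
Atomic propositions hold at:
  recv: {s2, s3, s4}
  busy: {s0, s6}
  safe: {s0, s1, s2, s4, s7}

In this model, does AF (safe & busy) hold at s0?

Sat(safe & busy) = {s0}
AF (safe & busy): least fixpoint, start Z0 = {s0}, add states with every successor in Z. Already a fixed point.
Sat(AF (safe & busy)) = {s0}
s0 ∈ Sat(AF (safe & busy)) = {s0}, so the formula holds at s0.

Yes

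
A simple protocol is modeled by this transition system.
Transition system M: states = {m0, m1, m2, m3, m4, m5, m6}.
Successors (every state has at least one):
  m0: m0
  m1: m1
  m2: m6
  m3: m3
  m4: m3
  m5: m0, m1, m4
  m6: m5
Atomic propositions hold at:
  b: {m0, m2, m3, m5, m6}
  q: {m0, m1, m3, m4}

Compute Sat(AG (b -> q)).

{m0, m1, m3, m4}

Sat(b -> q) = {m0, m1, m3, m4}
AG (b -> q): greatest fixpoint, start Z0 = {m0, m1, m3, m4}, keep only states in Sat with every successor in Z. Already a fixed point.
Sat(AG (b -> q)) = {m0, m1, m3, m4}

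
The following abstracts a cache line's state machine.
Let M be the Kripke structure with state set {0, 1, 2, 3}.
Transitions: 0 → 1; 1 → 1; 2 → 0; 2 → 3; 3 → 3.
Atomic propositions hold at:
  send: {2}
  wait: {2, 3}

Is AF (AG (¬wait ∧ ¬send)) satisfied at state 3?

Sat(¬wait) = {0, 1}
Sat(¬send) = {0, 1, 3}
Sat(¬wait ∧ ¬send) = {0, 1}
AG (¬wait ∧ ¬send): greatest fixpoint, start Z0 = {0, 1}, keep only states in Sat with every successor in Z. Already a fixed point.
Sat(AG (¬wait ∧ ¬send)) = {0, 1}
AF (AG (¬wait ∧ ¬send)): least fixpoint, start Z0 = {0, 1}, add states with every successor in Z. Already a fixed point.
Sat(AF (AG (¬wait ∧ ¬send))) = {0, 1}
3 ∉ Sat(AF (AG (¬wait ∧ ¬send))) = {0, 1}, so the formula does not hold at 3.

No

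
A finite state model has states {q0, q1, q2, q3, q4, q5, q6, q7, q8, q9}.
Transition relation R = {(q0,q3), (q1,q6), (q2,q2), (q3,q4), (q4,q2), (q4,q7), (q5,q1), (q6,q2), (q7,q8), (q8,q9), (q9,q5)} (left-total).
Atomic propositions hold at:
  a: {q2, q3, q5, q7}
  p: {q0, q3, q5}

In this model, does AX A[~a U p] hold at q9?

Yes

Sat(~a) = {q0, q1, q4, q6, q8, q9}
A[~a U p]: least fixpoint, start Z0 = Sat(p) = {q0, q3, q5}, add states in Sat(~a) with every successor in Z. Z1 = {q0, q3, q5, q9}; Z2 = {q0, q3, q5, q8, q9}; fixed.
Sat(A[~a U p]) = {q0, q3, q5, q8, q9}
Sat(AX A[~a U p]) = {s : every successor in {q0, q3, q5, q8, q9}} = {q0, q7, q8, q9}
q9 ∈ Sat(AX A[~a U p]) = {q0, q7, q8, q9}, so the formula holds at q9.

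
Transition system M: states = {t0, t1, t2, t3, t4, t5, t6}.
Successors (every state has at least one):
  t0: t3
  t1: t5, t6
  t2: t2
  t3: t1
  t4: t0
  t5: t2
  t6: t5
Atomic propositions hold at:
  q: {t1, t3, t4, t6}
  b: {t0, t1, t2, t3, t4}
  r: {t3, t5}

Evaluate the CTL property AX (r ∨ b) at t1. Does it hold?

No

Sat(r ∨ b) = {t0, t1, t2, t3, t4, t5}
Sat(AX (r ∨ b)) = {s : every successor in {t0, t1, t2, t3, t4, t5}} = {t0, t2, t3, t4, t5, t6}
t1 ∉ Sat(AX (r ∨ b)) = {t0, t2, t3, t4, t5, t6}, so the formula does not hold at t1.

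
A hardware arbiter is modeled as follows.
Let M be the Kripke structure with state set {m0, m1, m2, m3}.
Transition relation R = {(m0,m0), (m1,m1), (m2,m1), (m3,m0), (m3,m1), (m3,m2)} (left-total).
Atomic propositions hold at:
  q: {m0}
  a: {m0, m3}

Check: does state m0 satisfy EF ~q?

Sat(~q) = {m1, m2, m3}
EF ~q: least fixpoint, start Z0 = {m1, m2, m3}, add states with some successor in Z. Already a fixed point.
Sat(EF ~q) = {m1, m2, m3}
m0 ∉ Sat(EF ~q) = {m1, m2, m3}, so the formula does not hold at m0.

No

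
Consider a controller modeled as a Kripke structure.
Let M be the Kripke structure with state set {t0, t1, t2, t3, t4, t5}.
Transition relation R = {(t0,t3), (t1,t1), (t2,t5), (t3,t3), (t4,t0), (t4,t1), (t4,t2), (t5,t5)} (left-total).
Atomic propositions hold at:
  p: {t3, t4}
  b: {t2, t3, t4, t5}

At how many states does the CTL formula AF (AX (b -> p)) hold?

Sat(b -> p) = {t0, t1, t3, t4}
Sat(AX (b -> p)) = {s : every successor in {t0, t1, t3, t4}} = {t0, t1, t3}
AF (AX (b -> p)): least fixpoint, start Z0 = {t0, t1, t3}, add states with every successor in Z. Already a fixed point.
Sat(AF (AX (b -> p))) = {t0, t1, t3}
|Sat(AF (AX (b -> p)))| = |{t0, t1, t3}| = 3.

3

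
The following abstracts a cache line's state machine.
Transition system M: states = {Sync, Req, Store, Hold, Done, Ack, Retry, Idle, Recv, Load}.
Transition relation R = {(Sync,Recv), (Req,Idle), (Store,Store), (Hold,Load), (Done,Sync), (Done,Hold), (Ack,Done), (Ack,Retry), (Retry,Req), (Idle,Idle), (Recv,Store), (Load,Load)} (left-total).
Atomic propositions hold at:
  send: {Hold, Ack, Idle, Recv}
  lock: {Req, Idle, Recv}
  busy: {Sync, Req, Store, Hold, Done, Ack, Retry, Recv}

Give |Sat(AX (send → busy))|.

8

Sat(send → busy) = {Sync, Req, Store, Hold, Done, Ack, Retry, Recv, Load}
Sat(AX (send → busy)) = {s : every successor in {Sync, Req, Store, Hold, Done, Ack, Retry, Recv, Load}} = {Sync, Store, Hold, Done, Ack, Retry, Recv, Load}
|Sat(AX (send → busy))| = |{Sync, Store, Hold, Done, Ack, Retry, Recv, Load}| = 8.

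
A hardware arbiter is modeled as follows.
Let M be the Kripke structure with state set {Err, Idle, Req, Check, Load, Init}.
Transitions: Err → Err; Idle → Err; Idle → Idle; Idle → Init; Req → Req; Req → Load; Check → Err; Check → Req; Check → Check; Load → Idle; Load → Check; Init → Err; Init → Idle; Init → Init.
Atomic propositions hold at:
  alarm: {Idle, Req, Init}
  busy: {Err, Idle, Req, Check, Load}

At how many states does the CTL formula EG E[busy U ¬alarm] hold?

5

Sat(¬alarm) = {Err, Check, Load}
E[busy U ¬alarm]: least fixpoint, start Z0 = Sat(¬alarm) = {Err, Check, Load}, add states in Sat(busy) with some successor in Z. Z1 = {Err, Idle, Req, Check, Load}; fixed.
Sat(E[busy U ¬alarm]) = {Err, Idle, Req, Check, Load}
EG E[busy U ¬alarm]: greatest fixpoint, start Z0 = {Err, Idle, Req, Check, Load}, keep only states in Sat with some successor in Z. Already a fixed point.
Sat(EG E[busy U ¬alarm]) = {Err, Idle, Req, Check, Load}
|Sat(EG E[busy U ¬alarm])| = |{Err, Idle, Req, Check, Load}| = 5.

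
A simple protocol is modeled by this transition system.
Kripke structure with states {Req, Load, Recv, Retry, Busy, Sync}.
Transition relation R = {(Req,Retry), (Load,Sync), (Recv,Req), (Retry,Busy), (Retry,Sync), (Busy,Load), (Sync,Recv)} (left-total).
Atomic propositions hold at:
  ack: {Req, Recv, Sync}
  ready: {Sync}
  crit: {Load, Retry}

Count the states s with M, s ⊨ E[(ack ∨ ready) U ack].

Sat(ack ∨ ready) = {Req, Recv, Sync}
E[(ack ∨ ready) U ack]: least fixpoint, start Z0 = Sat(ack) = {Req, Recv, Sync}, add states in Sat(ack ∨ ready) with some successor in Z. Already a fixed point.
Sat(E[(ack ∨ ready) U ack]) = {Req, Recv, Sync}
|Sat(E[(ack ∨ ready) U ack])| = |{Req, Recv, Sync}| = 3.

3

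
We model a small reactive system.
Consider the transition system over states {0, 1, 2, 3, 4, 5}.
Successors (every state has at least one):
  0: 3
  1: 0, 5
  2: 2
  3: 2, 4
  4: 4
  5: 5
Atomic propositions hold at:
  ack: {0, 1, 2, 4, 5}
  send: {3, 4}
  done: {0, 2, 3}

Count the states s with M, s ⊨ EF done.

EF done: least fixpoint, start Z0 = {0, 2, 3}, add states with some successor in Z. Z1 = {0, 1, 2, 3}; fixed.
Sat(EF done) = {0, 1, 2, 3}
|Sat(EF done)| = |{0, 1, 2, 3}| = 4.

4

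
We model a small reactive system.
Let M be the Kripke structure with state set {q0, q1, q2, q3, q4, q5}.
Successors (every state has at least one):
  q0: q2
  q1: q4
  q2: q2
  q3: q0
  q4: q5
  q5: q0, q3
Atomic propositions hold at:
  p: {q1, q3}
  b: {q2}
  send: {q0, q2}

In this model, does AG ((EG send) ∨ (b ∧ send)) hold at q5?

No

EG send: greatest fixpoint, start Z0 = {q0, q2}, keep only states in Sat with some successor in Z. Already a fixed point.
Sat(EG send) = {q0, q2}
Sat(b ∧ send) = {q2}
Sat((EG send) ∨ (b ∧ send)) = {q0, q2}
AG ((EG send) ∨ (b ∧ send)): greatest fixpoint, start Z0 = {q0, q2}, keep only states in Sat with every successor in Z. Already a fixed point.
Sat(AG ((EG send) ∨ (b ∧ send))) = {q0, q2}
q5 ∉ Sat(AG ((EG send) ∨ (b ∧ send))) = {q0, q2}, so the formula does not hold at q5.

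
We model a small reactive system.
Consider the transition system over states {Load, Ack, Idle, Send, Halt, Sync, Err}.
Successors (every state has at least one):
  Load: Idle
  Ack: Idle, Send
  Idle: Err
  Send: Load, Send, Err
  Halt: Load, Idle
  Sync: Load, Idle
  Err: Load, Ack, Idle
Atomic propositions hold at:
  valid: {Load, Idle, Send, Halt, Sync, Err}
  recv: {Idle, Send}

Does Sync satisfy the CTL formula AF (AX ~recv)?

Yes

Sat(~recv) = {Load, Ack, Halt, Sync, Err}
Sat(AX ~recv) = {s : every successor in {Load, Ack, Halt, Sync, Err}} = {Idle}
AF (AX ~recv): least fixpoint, start Z0 = {Idle}, add states with every successor in Z. Z1 = {Load, Idle}; Z2 = {Load, Idle, Halt, Sync}; fixed.
Sat(AF (AX ~recv)) = {Load, Idle, Halt, Sync}
Sync ∈ Sat(AF (AX ~recv)) = {Load, Idle, Halt, Sync}, so the formula holds at Sync.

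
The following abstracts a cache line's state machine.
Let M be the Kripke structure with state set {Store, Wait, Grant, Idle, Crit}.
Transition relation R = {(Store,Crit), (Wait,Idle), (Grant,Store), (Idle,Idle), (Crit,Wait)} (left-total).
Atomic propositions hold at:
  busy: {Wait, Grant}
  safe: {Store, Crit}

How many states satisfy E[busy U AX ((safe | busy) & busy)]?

1

Sat(safe | busy) = {Store, Wait, Grant, Crit}
Sat((safe | busy) & busy) = {Wait, Grant}
Sat(AX ((safe | busy) & busy)) = {s : every successor in {Wait, Grant}} = {Crit}
E[busy U AX ((safe | busy) & busy)]: least fixpoint, start Z0 = Sat(AX ((safe | busy) & busy)) = {Crit}, add states in Sat(busy) with some successor in Z. Already a fixed point.
Sat(E[busy U AX ((safe | busy) & busy)]) = {Crit}
|Sat(E[busy U AX ((safe | busy) & busy)])| = |{Crit}| = 1.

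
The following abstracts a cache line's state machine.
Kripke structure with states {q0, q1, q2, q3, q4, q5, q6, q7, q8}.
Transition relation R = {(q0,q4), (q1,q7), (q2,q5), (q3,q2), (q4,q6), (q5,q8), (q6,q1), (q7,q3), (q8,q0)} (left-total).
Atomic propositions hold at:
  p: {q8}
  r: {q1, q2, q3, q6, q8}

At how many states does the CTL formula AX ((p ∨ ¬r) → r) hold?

5

Sat(¬r) = {q0, q4, q5, q7}
Sat(p ∨ ¬r) = {q0, q4, q5, q7, q8}
Sat((p ∨ ¬r) → r) = {q1, q2, q3, q6, q8}
Sat(AX ((p ∨ ¬r) → r)) = {s : every successor in {q1, q2, q3, q6, q8}} = {q3, q4, q5, q6, q7}
|Sat(AX ((p ∨ ¬r) → r))| = |{q3, q4, q5, q6, q7}| = 5.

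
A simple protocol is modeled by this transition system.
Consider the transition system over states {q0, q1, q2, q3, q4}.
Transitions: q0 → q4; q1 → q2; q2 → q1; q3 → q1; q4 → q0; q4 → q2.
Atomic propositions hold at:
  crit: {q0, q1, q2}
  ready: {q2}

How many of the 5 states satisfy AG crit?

AG crit: greatest fixpoint, start Z0 = {q0, q1, q2}, keep only states in Sat with every successor in Z. Z1 = {q1, q2}; fixed.
Sat(AG crit) = {q1, q2}
|Sat(AG crit)| = |{q1, q2}| = 2.

2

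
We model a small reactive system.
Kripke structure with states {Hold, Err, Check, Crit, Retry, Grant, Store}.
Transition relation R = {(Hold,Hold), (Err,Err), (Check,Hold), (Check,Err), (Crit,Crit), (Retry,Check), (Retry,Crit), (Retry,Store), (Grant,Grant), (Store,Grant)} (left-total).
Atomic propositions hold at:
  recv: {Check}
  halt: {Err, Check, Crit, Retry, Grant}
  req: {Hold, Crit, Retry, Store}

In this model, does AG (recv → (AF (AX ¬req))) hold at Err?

Sat(¬req) = {Err, Check, Grant}
Sat(AX ¬req) = {s : every successor in {Err, Check, Grant}} = {Err, Grant, Store}
AF (AX ¬req): least fixpoint, start Z0 = {Err, Grant, Store}, add states with every successor in Z. Already a fixed point.
Sat(AF (AX ¬req)) = {Err, Grant, Store}
Sat(recv → (AF (AX ¬req))) = {Hold, Err, Crit, Retry, Grant, Store}
AG (recv → (AF (AX ¬req))): greatest fixpoint, start Z0 = {Hold, Err, Crit, Retry, Grant, Store}, keep only states in Sat with every successor in Z. Z1 = {Hold, Err, Crit, Grant, Store}; fixed.
Sat(AG (recv → (AF (AX ¬req)))) = {Hold, Err, Crit, Grant, Store}
Err ∈ Sat(AG (recv → (AF (AX ¬req)))) = {Hold, Err, Crit, Grant, Store}, so the formula holds at Err.

Yes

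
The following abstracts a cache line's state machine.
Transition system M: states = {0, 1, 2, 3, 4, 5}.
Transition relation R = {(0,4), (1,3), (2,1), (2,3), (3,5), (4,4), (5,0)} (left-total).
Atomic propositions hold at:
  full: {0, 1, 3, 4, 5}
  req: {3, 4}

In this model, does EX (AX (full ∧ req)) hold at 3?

Sat(full ∧ req) = {3, 4}
Sat(AX (full ∧ req)) = {s : every successor in {3, 4}} = {0, 1, 4}
Sat(EX (AX (full ∧ req))) = {s : some successor in {0, 1, 4}} = {0, 2, 4, 5}
3 ∉ Sat(EX (AX (full ∧ req))) = {0, 2, 4, 5}, so the formula does not hold at 3.

No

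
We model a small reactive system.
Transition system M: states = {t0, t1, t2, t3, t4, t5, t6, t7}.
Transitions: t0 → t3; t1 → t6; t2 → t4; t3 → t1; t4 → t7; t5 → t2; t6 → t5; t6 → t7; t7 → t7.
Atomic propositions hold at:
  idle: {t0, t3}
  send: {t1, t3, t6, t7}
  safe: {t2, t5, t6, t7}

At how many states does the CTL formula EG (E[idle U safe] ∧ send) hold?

2

E[idle U safe]: least fixpoint, start Z0 = Sat(safe) = {t2, t5, t6, t7}, add states in Sat(idle) with some successor in Z. Already a fixed point.
Sat(E[idle U safe]) = {t2, t5, t6, t7}
Sat(E[idle U safe] ∧ send) = {t6, t7}
EG (E[idle U safe] ∧ send): greatest fixpoint, start Z0 = {t6, t7}, keep only states in Sat with some successor in Z. Already a fixed point.
Sat(EG (E[idle U safe] ∧ send)) = {t6, t7}
|Sat(EG (E[idle U safe] ∧ send))| = |{t6, t7}| = 2.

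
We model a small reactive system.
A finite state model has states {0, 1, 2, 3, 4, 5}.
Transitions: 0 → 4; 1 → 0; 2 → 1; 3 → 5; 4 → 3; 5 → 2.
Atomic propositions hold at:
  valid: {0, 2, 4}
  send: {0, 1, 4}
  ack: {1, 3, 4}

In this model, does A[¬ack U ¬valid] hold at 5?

Sat(¬ack) = {0, 2, 5}
Sat(¬valid) = {1, 3, 5}
A[¬ack U ¬valid]: least fixpoint, start Z0 = Sat(¬valid) = {1, 3, 5}, add states in Sat(¬ack) with every successor in Z. Z1 = {1, 2, 3, 5}; fixed.
Sat(A[¬ack U ¬valid]) = {1, 2, 3, 5}
5 ∈ Sat(A[¬ack U ¬valid]) = {1, 2, 3, 5}, so the formula holds at 5.

Yes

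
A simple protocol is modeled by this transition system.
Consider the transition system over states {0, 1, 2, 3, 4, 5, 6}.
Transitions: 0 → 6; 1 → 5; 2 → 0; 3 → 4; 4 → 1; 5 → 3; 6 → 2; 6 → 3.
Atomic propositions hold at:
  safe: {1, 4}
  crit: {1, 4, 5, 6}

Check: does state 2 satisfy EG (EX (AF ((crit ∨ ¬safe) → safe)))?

No

Sat(¬safe) = {0, 2, 3, 5, 6}
Sat(crit ∨ ¬safe) = {0, 1, 2, 3, 4, 5, 6}
Sat((crit ∨ ¬safe) → safe) = {1, 4}
AF ((crit ∨ ¬safe) → safe): least fixpoint, start Z0 = {1, 4}, add states with every successor in Z. Z1 = {1, 3, 4}; Z2 = {1, 3, 4, 5}; fixed.
Sat(AF ((crit ∨ ¬safe) → safe)) = {1, 3, 4, 5}
Sat(EX (AF ((crit ∨ ¬safe) → safe))) = {s : some successor in {1, 3, 4, 5}} = {1, 3, 4, 5, 6}
EG (EX (AF ((crit ∨ ¬safe) → safe))): greatest fixpoint, start Z0 = {1, 3, 4, 5, 6}, keep only states in Sat with some successor in Z. Already a fixed point.
Sat(EG (EX (AF ((crit ∨ ¬safe) → safe)))) = {1, 3, 4, 5, 6}
2 ∉ Sat(EG (EX (AF ((crit ∨ ¬safe) → safe)))) = {1, 3, 4, 5, 6}, so the formula does not hold at 2.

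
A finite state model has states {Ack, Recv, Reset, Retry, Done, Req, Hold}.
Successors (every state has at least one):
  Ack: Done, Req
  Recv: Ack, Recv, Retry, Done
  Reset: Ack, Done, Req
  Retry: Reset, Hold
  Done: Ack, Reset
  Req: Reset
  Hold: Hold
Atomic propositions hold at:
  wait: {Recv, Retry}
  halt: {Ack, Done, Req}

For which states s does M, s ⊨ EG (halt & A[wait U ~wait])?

Sat(~wait) = {Ack, Reset, Done, Req, Hold}
A[wait U ~wait]: least fixpoint, start Z0 = Sat(~wait) = {Ack, Reset, Done, Req, Hold}, add states in Sat(wait) with every successor in Z. Z1 = {Ack, Reset, Retry, Done, Req, Hold}; fixed.
Sat(A[wait U ~wait]) = {Ack, Reset, Retry, Done, Req, Hold}
Sat(halt & A[wait U ~wait]) = {Ack, Done, Req}
EG (halt & A[wait U ~wait]): greatest fixpoint, start Z0 = {Ack, Done, Req}, keep only states in Sat with some successor in Z. Z1 = {Ack, Done}; fixed.
Sat(EG (halt & A[wait U ~wait])) = {Ack, Done}

{Ack, Done}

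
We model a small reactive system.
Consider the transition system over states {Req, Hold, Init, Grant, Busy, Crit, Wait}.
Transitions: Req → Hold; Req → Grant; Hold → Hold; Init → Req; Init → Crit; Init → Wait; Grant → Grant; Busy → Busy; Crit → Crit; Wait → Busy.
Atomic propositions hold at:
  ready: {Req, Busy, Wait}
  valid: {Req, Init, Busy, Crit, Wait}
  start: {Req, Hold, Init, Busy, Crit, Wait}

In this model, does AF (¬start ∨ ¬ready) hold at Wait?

No

Sat(¬start) = {Grant}
Sat(¬ready) = {Hold, Init, Grant, Crit}
Sat(¬start ∨ ¬ready) = {Hold, Init, Grant, Crit}
AF (¬start ∨ ¬ready): least fixpoint, start Z0 = {Hold, Init, Grant, Crit}, add states with every successor in Z. Z1 = {Req, Hold, Init, Grant, Crit}; fixed.
Sat(AF (¬start ∨ ¬ready)) = {Req, Hold, Init, Grant, Crit}
Wait ∉ Sat(AF (¬start ∨ ¬ready)) = {Req, Hold, Init, Grant, Crit}, so the formula does not hold at Wait.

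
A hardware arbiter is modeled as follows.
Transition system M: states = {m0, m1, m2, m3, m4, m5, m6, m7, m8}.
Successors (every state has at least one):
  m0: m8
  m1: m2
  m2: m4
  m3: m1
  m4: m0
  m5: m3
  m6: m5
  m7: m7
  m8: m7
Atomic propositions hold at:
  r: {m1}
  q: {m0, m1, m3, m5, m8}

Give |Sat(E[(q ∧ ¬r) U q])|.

Sat(¬r) = {m0, m2, m3, m4, m5, m6, m7, m8}
Sat(q ∧ ¬r) = {m0, m3, m5, m8}
E[(q ∧ ¬r) U q]: least fixpoint, start Z0 = Sat(q) = {m0, m1, m3, m5, m8}, add states in Sat(q ∧ ¬r) with some successor in Z. Already a fixed point.
Sat(E[(q ∧ ¬r) U q]) = {m0, m1, m3, m5, m8}
|Sat(E[(q ∧ ¬r) U q])| = |{m0, m1, m3, m5, m8}| = 5.

5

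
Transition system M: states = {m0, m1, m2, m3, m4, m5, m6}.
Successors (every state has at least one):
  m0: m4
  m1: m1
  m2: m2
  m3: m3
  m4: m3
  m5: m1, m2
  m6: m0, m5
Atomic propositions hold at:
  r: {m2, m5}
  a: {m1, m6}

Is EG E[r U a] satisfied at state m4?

E[r U a]: least fixpoint, start Z0 = Sat(a) = {m1, m6}, add states in Sat(r) with some successor in Z. Z1 = {m1, m5, m6}; fixed.
Sat(E[r U a]) = {m1, m5, m6}
EG E[r U a]: greatest fixpoint, start Z0 = {m1, m5, m6}, keep only states in Sat with some successor in Z. Already a fixed point.
Sat(EG E[r U a]) = {m1, m5, m6}
m4 ∉ Sat(EG E[r U a]) = {m1, m5, m6}, so the formula does not hold at m4.

No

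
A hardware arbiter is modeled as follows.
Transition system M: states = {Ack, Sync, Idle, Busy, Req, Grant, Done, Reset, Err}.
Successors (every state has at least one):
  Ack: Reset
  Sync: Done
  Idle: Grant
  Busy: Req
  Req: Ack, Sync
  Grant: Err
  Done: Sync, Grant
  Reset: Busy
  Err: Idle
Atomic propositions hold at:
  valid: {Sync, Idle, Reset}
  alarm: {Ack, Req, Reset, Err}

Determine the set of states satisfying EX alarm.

{Ack, Busy, Req, Grant}

Sat(EX alarm) = {s : some successor in {Ack, Req, Reset, Err}} = {Ack, Busy, Req, Grant}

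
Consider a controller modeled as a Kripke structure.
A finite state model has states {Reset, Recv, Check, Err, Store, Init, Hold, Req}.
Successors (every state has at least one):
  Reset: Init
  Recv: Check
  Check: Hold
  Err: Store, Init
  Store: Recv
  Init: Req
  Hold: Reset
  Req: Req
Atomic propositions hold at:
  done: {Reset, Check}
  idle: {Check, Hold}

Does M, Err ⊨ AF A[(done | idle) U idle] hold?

No

Sat(done | idle) = {Reset, Check, Hold}
A[(done | idle) U idle]: least fixpoint, start Z0 = Sat(idle) = {Check, Hold}, add states in Sat(done | idle) with every successor in Z. Already a fixed point.
Sat(A[(done | idle) U idle]) = {Check, Hold}
AF A[(done | idle) U idle]: least fixpoint, start Z0 = {Check, Hold}, add states with every successor in Z. Z1 = {Recv, Check, Hold}; Z2 = {Recv, Check, Store, Hold}; fixed.
Sat(AF A[(done | idle) U idle]) = {Recv, Check, Store, Hold}
Err ∉ Sat(AF A[(done | idle) U idle]) = {Recv, Check, Store, Hold}, so the formula does not hold at Err.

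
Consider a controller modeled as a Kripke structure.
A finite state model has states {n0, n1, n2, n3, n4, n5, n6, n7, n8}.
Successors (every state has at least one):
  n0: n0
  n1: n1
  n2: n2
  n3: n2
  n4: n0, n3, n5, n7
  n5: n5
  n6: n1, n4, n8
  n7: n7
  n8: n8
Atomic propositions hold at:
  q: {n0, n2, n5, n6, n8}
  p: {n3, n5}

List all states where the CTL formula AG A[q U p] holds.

{n5}

A[q U p]: least fixpoint, start Z0 = Sat(p) = {n3, n5}, add states in Sat(q) with every successor in Z. Already a fixed point.
Sat(A[q U p]) = {n3, n5}
AG A[q U p]: greatest fixpoint, start Z0 = {n3, n5}, keep only states in Sat with every successor in Z. Z1 = {n5}; fixed.
Sat(AG A[q U p]) = {n5}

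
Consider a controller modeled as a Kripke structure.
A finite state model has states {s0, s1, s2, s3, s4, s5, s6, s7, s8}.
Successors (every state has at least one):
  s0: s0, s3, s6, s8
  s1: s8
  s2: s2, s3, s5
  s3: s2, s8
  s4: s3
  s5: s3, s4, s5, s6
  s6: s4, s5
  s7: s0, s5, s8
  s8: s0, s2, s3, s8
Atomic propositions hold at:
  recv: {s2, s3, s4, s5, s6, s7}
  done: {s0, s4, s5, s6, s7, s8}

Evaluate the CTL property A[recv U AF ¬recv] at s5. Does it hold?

No

Sat(¬recv) = {s0, s1, s8}
AF ¬recv: least fixpoint, start Z0 = {s0, s1, s8}, add states with every successor in Z. Already a fixed point.
Sat(AF ¬recv) = {s0, s1, s8}
A[recv U AF ¬recv]: least fixpoint, start Z0 = Sat(AF ¬recv) = {s0, s1, s8}, add states in Sat(recv) with every successor in Z. Already a fixed point.
Sat(A[recv U AF ¬recv]) = {s0, s1, s8}
s5 ∉ Sat(A[recv U AF ¬recv]) = {s0, s1, s8}, so the formula does not hold at s5.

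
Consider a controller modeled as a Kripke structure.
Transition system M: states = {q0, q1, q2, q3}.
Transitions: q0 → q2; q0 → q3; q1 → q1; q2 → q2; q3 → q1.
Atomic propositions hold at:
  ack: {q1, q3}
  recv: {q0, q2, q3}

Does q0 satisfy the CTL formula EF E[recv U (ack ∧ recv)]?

Yes

Sat(ack ∧ recv) = {q3}
E[recv U (ack ∧ recv)]: least fixpoint, start Z0 = Sat((ack ∧ recv)) = {q3}, add states in Sat(recv) with some successor in Z. Z1 = {q0, q3}; fixed.
Sat(E[recv U (ack ∧ recv)]) = {q0, q3}
EF E[recv U (ack ∧ recv)]: least fixpoint, start Z0 = {q0, q3}, add states with some successor in Z. Already a fixed point.
Sat(EF E[recv U (ack ∧ recv)]) = {q0, q3}
q0 ∈ Sat(EF E[recv U (ack ∧ recv)]) = {q0, q3}, so the formula holds at q0.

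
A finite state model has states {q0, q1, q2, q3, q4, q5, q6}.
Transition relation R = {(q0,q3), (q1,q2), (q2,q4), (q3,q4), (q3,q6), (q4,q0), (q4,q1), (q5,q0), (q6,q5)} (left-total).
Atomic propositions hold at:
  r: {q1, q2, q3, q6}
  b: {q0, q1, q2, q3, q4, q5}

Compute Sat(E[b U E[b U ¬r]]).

{q0, q1, q2, q3, q4, q5}

Sat(¬r) = {q0, q4, q5}
E[b U ¬r]: least fixpoint, start Z0 = Sat(¬r) = {q0, q4, q5}, add states in Sat(b) with some successor in Z. Z1 = {q0, q2, q3, q4, q5}; Z2 = {q0, q1, q2, q3, q4, q5}; fixed.
Sat(E[b U ¬r]) = {q0, q1, q2, q3, q4, q5}
E[b U E[b U ¬r]]: least fixpoint, start Z0 = Sat(E[b U ¬r]) = {q0, q1, q2, q3, q4, q5}, add states in Sat(b) with some successor in Z. Already a fixed point.
Sat(E[b U E[b U ¬r]]) = {q0, q1, q2, q3, q4, q5}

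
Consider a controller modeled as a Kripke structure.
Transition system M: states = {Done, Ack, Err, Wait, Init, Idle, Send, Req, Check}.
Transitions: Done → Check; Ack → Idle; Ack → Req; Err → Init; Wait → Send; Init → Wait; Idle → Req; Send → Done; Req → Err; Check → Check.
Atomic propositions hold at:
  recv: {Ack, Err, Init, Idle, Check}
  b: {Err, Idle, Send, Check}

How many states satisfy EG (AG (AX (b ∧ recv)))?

2

Sat(b ∧ recv) = {Err, Idle, Check}
Sat(AX (b ∧ recv)) = {s : every successor in {Err, Idle, Check}} = {Done, Req, Check}
AG (AX (b ∧ recv)): greatest fixpoint, start Z0 = {Done, Req, Check}, keep only states in Sat with every successor in Z. Z1 = {Done, Check}; fixed.
Sat(AG (AX (b ∧ recv))) = {Done, Check}
EG (AG (AX (b ∧ recv))): greatest fixpoint, start Z0 = {Done, Check}, keep only states in Sat with some successor in Z. Already a fixed point.
Sat(EG (AG (AX (b ∧ recv)))) = {Done, Check}
|Sat(EG (AG (AX (b ∧ recv))))| = |{Done, Check}| = 2.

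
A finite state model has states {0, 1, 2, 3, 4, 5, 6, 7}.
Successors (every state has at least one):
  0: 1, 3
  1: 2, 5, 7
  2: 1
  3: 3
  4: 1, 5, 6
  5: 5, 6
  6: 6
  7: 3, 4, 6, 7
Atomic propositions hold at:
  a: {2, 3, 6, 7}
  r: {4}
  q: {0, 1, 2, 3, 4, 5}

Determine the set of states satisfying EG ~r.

Sat(~r) = {0, 1, 2, 3, 5, 6, 7}
EG ~r: greatest fixpoint, start Z0 = {0, 1, 2, 3, 5, 6, 7}, keep only states in Sat with some successor in Z. Already a fixed point.
Sat(EG ~r) = {0, 1, 2, 3, 5, 6, 7}

{0, 1, 2, 3, 5, 6, 7}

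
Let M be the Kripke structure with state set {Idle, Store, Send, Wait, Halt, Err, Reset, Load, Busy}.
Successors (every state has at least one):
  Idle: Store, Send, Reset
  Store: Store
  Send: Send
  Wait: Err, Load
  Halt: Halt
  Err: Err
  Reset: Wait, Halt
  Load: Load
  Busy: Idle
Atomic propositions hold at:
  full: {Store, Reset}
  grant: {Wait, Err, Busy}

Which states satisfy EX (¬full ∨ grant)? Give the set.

Sat(¬full) = {Idle, Send, Wait, Halt, Err, Load, Busy}
Sat(¬full ∨ grant) = {Idle, Send, Wait, Halt, Err, Load, Busy}
Sat(EX (¬full ∨ grant)) = {s : some successor in {Idle, Send, Wait, Halt, Err, Load, Busy}} = {Idle, Send, Wait, Halt, Err, Reset, Load, Busy}

{Idle, Send, Wait, Halt, Err, Reset, Load, Busy}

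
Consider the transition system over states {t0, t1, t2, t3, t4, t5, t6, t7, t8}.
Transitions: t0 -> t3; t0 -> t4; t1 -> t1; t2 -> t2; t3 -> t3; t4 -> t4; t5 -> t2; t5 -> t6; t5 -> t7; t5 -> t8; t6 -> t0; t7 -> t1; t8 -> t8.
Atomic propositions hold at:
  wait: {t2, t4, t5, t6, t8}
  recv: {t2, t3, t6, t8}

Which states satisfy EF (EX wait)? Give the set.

Sat(EX wait) = {s : some successor in {t2, t4, t5, t6, t8}} = {t0, t2, t4, t5, t8}
EF (EX wait): least fixpoint, start Z0 = {t0, t2, t4, t5, t8}, add states with some successor in Z. Z1 = {t0, t2, t4, t5, t6, t8}; fixed.
Sat(EF (EX wait)) = {t0, t2, t4, t5, t6, t8}

{t0, t2, t4, t5, t6, t8}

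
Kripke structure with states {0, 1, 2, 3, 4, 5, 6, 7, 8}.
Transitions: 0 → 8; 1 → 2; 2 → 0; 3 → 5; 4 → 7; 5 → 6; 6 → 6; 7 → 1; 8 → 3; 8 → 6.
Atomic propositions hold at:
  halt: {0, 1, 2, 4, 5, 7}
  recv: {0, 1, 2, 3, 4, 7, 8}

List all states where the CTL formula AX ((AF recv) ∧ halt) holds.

{1, 2, 4, 7}

AF recv: least fixpoint, start Z0 = {0, 1, 2, 3, 4, 7, 8}, add states with every successor in Z. Already a fixed point.
Sat(AF recv) = {0, 1, 2, 3, 4, 7, 8}
Sat((AF recv) ∧ halt) = {0, 1, 2, 4, 7}
Sat(AX ((AF recv) ∧ halt)) = {s : every successor in {0, 1, 2, 4, 7}} = {1, 2, 4, 7}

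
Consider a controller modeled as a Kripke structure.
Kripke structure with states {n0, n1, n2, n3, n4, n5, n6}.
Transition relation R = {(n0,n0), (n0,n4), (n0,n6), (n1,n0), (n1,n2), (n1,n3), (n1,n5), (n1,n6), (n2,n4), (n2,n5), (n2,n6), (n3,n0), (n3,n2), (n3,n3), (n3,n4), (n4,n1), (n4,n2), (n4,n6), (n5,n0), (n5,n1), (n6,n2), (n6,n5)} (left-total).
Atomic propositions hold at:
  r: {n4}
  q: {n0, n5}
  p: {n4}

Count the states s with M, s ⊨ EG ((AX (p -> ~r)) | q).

Sat(~r) = {n0, n1, n2, n3, n5, n6}
Sat(p -> ~r) = {n0, n1, n2, n3, n5, n6}
Sat(AX (p -> ~r)) = {s : every successor in {n0, n1, n2, n3, n5, n6}} = {n1, n4, n5, n6}
Sat((AX (p -> ~r)) | q) = {n0, n1, n4, n5, n6}
EG ((AX (p -> ~r)) | q): greatest fixpoint, start Z0 = {n0, n1, n4, n5, n6}, keep only states in Sat with some successor in Z. Already a fixed point.
Sat(EG ((AX (p -> ~r)) | q)) = {n0, n1, n4, n5, n6}
|Sat(EG ((AX (p -> ~r)) | q))| = |{n0, n1, n4, n5, n6}| = 5.

5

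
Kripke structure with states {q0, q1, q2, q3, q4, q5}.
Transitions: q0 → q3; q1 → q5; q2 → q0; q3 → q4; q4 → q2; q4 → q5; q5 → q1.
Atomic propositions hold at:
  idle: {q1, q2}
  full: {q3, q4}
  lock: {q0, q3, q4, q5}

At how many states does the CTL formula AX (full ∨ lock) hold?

4

Sat(full ∨ lock) = {q0, q3, q4, q5}
Sat(AX (full ∨ lock)) = {s : every successor in {q0, q3, q4, q5}} = {q0, q1, q2, q3}
|Sat(AX (full ∨ lock))| = |{q0, q1, q2, q3}| = 4.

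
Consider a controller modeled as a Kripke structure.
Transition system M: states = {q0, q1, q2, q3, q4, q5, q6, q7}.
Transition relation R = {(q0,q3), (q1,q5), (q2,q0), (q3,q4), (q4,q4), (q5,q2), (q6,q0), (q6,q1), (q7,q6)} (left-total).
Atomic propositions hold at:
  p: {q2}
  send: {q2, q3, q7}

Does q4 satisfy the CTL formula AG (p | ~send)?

Sat(~send) = {q0, q1, q4, q5, q6}
Sat(p | ~send) = {q0, q1, q2, q4, q5, q6}
AG (p | ~send): greatest fixpoint, start Z0 = {q0, q1, q2, q4, q5, q6}, keep only states in Sat with every successor in Z. Z1 = {q1, q2, q4, q5, q6}; Z2 = {q1, q4, q5}; Z3 = {q1, q4}; Z4 = {q4}; fixed.
Sat(AG (p | ~send)) = {q4}
q4 ∈ Sat(AG (p | ~send)) = {q4}, so the formula holds at q4.

Yes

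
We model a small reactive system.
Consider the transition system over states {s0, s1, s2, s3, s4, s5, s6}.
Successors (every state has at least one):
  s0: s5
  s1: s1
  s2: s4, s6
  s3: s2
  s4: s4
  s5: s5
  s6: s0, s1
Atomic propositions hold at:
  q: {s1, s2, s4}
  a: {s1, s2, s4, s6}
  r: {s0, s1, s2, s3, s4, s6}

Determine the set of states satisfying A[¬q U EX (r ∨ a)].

{s1, s2, s3, s4, s6}

Sat(¬q) = {s0, s3, s5, s6}
Sat(r ∨ a) = {s0, s1, s2, s3, s4, s6}
Sat(EX (r ∨ a)) = {s : some successor in {s0, s1, s2, s3, s4, s6}} = {s1, s2, s3, s4, s6}
A[¬q U EX (r ∨ a)]: least fixpoint, start Z0 = Sat(EX (r ∨ a)) = {s1, s2, s3, s4, s6}, add states in Sat(¬q) with every successor in Z. Already a fixed point.
Sat(A[¬q U EX (r ∨ a)]) = {s1, s2, s3, s4, s6}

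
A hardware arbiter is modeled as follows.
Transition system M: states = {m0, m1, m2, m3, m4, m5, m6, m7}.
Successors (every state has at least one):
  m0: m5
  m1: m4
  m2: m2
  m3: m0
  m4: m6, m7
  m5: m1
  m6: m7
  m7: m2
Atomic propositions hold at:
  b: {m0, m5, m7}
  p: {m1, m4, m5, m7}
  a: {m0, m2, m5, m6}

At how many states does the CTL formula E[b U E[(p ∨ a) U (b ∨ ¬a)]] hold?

Sat(p ∨ a) = {m0, m1, m2, m4, m5, m6, m7}
Sat(¬a) = {m1, m3, m4, m7}
Sat(b ∨ ¬a) = {m0, m1, m3, m4, m5, m7}
E[(p ∨ a) U (b ∨ ¬a)]: least fixpoint, start Z0 = Sat((b ∨ ¬a)) = {m0, m1, m3, m4, m5, m7}, add states in Sat(p ∨ a) with some successor in Z. Z1 = {m0, m1, m3, m4, m5, m6, m7}; fixed.
Sat(E[(p ∨ a) U (b ∨ ¬a)]) = {m0, m1, m3, m4, m5, m6, m7}
E[b U E[(p ∨ a) U (b ∨ ¬a)]]: least fixpoint, start Z0 = Sat(E[(p ∨ a) U (b ∨ ¬a)]) = {m0, m1, m3, m4, m5, m6, m7}, add states in Sat(b) with some successor in Z. Already a fixed point.
Sat(E[b U E[(p ∨ a) U (b ∨ ¬a)]]) = {m0, m1, m3, m4, m5, m6, m7}
|Sat(E[b U E[(p ∨ a) U (b ∨ ¬a)]])| = |{m0, m1, m3, m4, m5, m6, m7}| = 7.

7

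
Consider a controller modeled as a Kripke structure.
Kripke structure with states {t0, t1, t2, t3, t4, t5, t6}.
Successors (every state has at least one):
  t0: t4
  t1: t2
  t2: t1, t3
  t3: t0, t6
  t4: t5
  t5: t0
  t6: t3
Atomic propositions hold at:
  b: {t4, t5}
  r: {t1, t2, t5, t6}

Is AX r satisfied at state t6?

Sat(AX r) = {s : every successor in {t1, t2, t5, t6}} = {t1, t4}
t6 ∉ Sat(AX r) = {t1, t4}, so the formula does not hold at t6.

No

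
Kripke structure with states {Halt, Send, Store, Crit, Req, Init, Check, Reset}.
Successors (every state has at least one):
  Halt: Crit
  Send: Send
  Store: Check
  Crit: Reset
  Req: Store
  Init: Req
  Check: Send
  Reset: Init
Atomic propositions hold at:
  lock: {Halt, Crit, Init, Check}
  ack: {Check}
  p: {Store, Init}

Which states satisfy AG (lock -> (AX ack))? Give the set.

{Send}

Sat(AX ack) = {s : every successor in {Check}} = {Store}
Sat(lock -> (AX ack)) = {Send, Store, Req, Reset}
AG (lock -> (AX ack)): greatest fixpoint, start Z0 = {Send, Store, Req, Reset}, keep only states in Sat with every successor in Z. Z1 = {Send, Req}; Z2 = {Send}; fixed.
Sat(AG (lock -> (AX ack))) = {Send}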